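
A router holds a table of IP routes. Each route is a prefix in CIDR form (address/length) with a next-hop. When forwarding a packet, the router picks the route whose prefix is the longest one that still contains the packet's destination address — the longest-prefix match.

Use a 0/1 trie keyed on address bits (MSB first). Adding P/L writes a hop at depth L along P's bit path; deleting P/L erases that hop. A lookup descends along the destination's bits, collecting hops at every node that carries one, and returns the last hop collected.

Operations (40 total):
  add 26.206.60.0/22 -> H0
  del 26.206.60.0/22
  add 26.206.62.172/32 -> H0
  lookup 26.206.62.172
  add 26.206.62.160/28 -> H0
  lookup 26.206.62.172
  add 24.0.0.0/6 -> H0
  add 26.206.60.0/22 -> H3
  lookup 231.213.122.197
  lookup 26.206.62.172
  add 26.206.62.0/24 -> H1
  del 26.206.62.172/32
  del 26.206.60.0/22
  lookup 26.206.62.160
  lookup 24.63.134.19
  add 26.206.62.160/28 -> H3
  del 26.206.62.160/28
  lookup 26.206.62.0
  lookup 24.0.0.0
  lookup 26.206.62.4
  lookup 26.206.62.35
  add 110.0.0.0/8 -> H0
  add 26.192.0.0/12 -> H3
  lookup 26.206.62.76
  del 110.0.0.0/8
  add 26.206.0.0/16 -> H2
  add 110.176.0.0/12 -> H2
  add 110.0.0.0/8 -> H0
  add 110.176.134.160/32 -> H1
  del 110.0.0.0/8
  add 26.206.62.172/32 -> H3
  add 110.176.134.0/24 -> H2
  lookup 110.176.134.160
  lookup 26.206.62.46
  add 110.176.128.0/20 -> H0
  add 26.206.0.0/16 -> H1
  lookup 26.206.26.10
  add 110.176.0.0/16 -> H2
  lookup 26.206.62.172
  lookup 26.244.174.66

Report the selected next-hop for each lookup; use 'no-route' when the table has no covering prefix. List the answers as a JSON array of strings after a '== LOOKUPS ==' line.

Apply in order:
  add 26.206.60.0/22 -> H0 at depth 22
  - 26.206.60.0/22 clear@22
  add 26.206.62.172/32 -> H0 at depth 32
  lookup 26.206.62.172: bits 00011010110011100011111010101100 walk d0:-→d1:-→d2:-→d3:-→d4:-→d5:-→d6:-→d7:-→d8:-→d9:-→d10:-→d11:-→d12:-→d13:-→d14:-→d15:-→d16:-→d17:-→d18:-→d19:-→d20:-→d21:-→d22:-→d23:-→d24:-→d25:-→d26:-→d27:-→d28:-→d29:-→d30:-→d31:-→d32:H0 -> H0
  add 26.206.62.160/28 -> H0 at depth 28
  lookup 26.206.62.172: bits 00011010110011100011111010101100 walk d0:-→d1:-→d2:-→d3:-→d4:-→d5:-→d6:-→d7:-→d8:-→d9:-→d10:-→d11:-→d12:-→d13:-→d14:-→d15:-→d16:-→d17:-→d18:-→d19:-→d20:-→d21:-→d22:-→d23:-→d24:-→d25:-→d26:-→d27:-→d28:H0→d29:-→d30:-→d31:-→d32:H0 -> H0
  add 24.0.0.0/6 -> H0 at depth 6
  add 26.206.60.0/22 -> H3 at depth 22
  lookup 231.213.122.197: bits ε walk d0:- -> no-route
  lookup 26.206.62.172: bits 00011010110011100011111010101100 walk d0:-→d1:-→d2:-→d3:-→d4:-→d5:-→d6:H0→d7:-→d8:-→d9:-→d10:-→d11:-→d12:-→d13:-→d14:-→d15:-→d16:-→d17:-→d18:-→d19:-→d20:-→d21:-→d22:H3→d23:-→d24:-→d25:-→d26:-→d27:-→d28:H0→d29:-→d30:-→d31:-→d32:H0 -> H0
  add 26.206.62.0/24 -> H1 at depth 24
  - 26.206.62.172/32 clear@32
  - 26.206.60.0/22 clear@22
  lookup 26.206.62.160: bits 0001101011001110001111101010 walk d0:-→d1:-→d2:-→d3:-→d4:-→d5:-→d6:H0→d7:-→d8:-→d9:-→d10:-→d11:-→d12:-→d13:-→d14:-→d15:-→d16:-→d17:-→d18:-→d19:-→d20:-→d21:-→d22:-→d23:-→d24:H1→d25:-→d26:-→d27:-→d28:H0 -> H0
  lookup 24.63.134.19: bits 000110 walk d0:-→d1:-→d2:-→d3:-→d4:-→d5:-→d6:H0 -> H0
  add 26.206.62.160/28 -> H3 at depth 28
  - 26.206.62.160/28 clear@28
  lookup 26.206.62.0: bits 000110101100111000111110 walk d0:-→d1:-→d2:-→d3:-→d4:-→d5:-→d6:H0→d7:-→d8:-→d9:-→d10:-→d11:-→d12:-→d13:-→d14:-→d15:-→d16:-→d17:-→d18:-→d19:-→d20:-→d21:-→d22:-→d23:-→d24:H1 -> H1
  lookup 24.0.0.0: bits 000110 walk d0:-→d1:-→d2:-→d3:-→d4:-→d5:-→d6:H0 -> H0
  lookup 26.206.62.4: bits 000110101100111000111110 walk d0:-→d1:-→d2:-→d3:-→d4:-→d5:-→d6:H0→d7:-→d8:-→d9:-→d10:-→d11:-→d12:-→d13:-→d14:-→d15:-→d16:-→d17:-→d18:-→d19:-→d20:-→d21:-→d22:-→d23:-→d24:H1 -> H1
  lookup 26.206.62.35: bits 000110101100111000111110 walk d0:-→d1:-→d2:-→d3:-→d4:-→d5:-→d6:H0→d7:-→d8:-→d9:-→d10:-→d11:-→d12:-→d13:-→d14:-→d15:-→d16:-→d17:-→d18:-→d19:-→d20:-→d21:-→d22:-→d23:-→d24:H1 -> H1
  add 110.0.0.0/8 -> H0 at depth 8
  add 26.192.0.0/12 -> H3 at depth 12
  lookup 26.206.62.76: bits 000110101100111000111110 walk d0:-→d1:-→d2:-→d3:-→d4:-→d5:-→d6:H0→d7:-→d8:-→d9:-→d10:-→d11:-→d12:H3→d13:-→d14:-→d15:-→d16:-→d17:-→d18:-→d19:-→d20:-→d21:-→d22:-→d23:-→d24:H1 -> H1
  - 110.0.0.0/8 clear@8
  add 26.206.0.0/16 -> H2 at depth 16
  add 110.176.0.0/12 -> H2 at depth 12
  add 110.0.0.0/8 -> H0 at depth 8
  add 110.176.134.160/32 -> H1 at depth 32
  - 110.0.0.0/8 clear@8
  add 26.206.62.172/32 -> H3 at depth 32
  add 110.176.134.0/24 -> H2 at depth 24
  lookup 110.176.134.160: bits 01101110101100001000011010100000 walk d0:-→d1:-→d2:-→d3:-→d4:-→d5:-→d6:-→d7:-→d8:-→d9:-→d10:-→d11:-→d12:H2→d13:-→d14:-→d15:-→d16:-→d17:-→d18:-→d19:-→d20:-→d21:-→d22:-→d23:-→d24:H2→d25:-→d26:-→d27:-→d28:-→d29:-→d30:-→d31:-→d32:H1 -> H1
  lookup 26.206.62.46: bits 000110101100111000111110 walk d0:-→d1:-→d2:-→d3:-→d4:-→d5:-→d6:H0→d7:-→d8:-→d9:-→d10:-→d11:-→d12:H3→d13:-→d14:-→d15:-→d16:H2→d17:-→d18:-→d19:-→d20:-→d21:-→d22:-→d23:-→d24:H1 -> H1
  add 110.176.128.0/20 -> H0 at depth 20
  add 26.206.0.0/16 -> H1 at depth 16
  lookup 26.206.26.10: bits 000110101100111000 walk d0:-→d1:-→d2:-→d3:-→d4:-→d5:-→d6:H0→d7:-→d8:-→d9:-→d10:-→d11:-→d12:H3→d13:-→d14:-→d15:-→d16:H1→d17:-→d18:- -> H1
  add 110.176.0.0/16 -> H2 at depth 16
  lookup 26.206.62.172: bits 00011010110011100011111010101100 walk d0:-→d1:-→d2:-→d3:-→d4:-→d5:-→d6:H0→d7:-→d8:-→d9:-→d10:-→d11:-→d12:H3→d13:-→d14:-→d15:-→d16:H1→d17:-→d18:-→d19:-→d20:-→d21:-→d22:-→d23:-→d24:H1→d25:-→d26:-→d27:-→d28:-→d29:-→d30:-→d31:-→d32:H3 -> H3
  lookup 26.244.174.66: bits 0001101011 walk d0:-→d1:-→d2:-→d3:-→d4:-→d5:-→d6:H0→d7:-→d8:-→d9:-→d10:- -> H0

== LOOKUPS ==
["H0","H0","no-route","H0","H0","H0","H1","H0","H1","H1","H1","H1","H1","H1","H3","H0"]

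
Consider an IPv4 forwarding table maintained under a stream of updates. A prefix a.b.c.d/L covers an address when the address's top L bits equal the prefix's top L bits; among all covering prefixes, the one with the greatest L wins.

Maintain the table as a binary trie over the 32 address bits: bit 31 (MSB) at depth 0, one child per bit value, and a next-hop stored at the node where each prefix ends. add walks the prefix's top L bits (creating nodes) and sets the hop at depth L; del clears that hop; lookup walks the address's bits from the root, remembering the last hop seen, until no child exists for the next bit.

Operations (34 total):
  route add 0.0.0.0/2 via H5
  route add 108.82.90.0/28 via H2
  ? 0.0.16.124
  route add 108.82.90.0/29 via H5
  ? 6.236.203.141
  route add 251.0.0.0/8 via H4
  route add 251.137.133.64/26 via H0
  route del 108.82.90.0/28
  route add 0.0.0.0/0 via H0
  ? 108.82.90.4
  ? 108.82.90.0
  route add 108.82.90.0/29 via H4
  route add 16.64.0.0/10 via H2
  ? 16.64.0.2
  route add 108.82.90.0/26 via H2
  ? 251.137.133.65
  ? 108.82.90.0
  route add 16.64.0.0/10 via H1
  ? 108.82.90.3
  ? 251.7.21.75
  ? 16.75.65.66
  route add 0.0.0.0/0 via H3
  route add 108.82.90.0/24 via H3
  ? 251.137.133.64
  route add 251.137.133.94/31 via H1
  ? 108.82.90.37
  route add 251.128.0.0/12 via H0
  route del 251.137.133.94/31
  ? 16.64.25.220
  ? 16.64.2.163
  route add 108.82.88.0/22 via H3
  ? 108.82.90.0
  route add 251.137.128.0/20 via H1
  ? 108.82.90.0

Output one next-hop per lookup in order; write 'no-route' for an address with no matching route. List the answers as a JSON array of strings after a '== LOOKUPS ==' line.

Process each operation:
  add 0.0.0.0/2 -> H5 at depth 2
  add 108.82.90.0/28 -> H2 at depth 28
  ? 0.0.16.124  path d0:-→d1:-→d2:H5  best=H5
  add 108.82.90.0/29 -> H5 at depth 29
  ? 6.236.203.141  path d0:-→d1:-→d2:H5  best=H5
  add 251.0.0.0/8 -> H4 at depth 8
  add 251.137.133.64/26 -> H0 at depth 26
  - 108.82.90.0/28 clear@28
  add 0.0.0.0/0 -> H0 at depth 0
  ? 108.82.90.4  path d0:H0→d1:-→d2:-→d3:-→d4:-→d5:-→d6:-→d7:-→d8:-→d9:-→d10:-→d11:-→d12:-→d13:-→d14:-→d15:-→d16:-→d17:-→d18:-→d19:-→d20:-→d21:-→d22:-→d23:-→d24:-→d25:-→d26:-→d27:-→d28:-→d29:H5  best=H5
  ? 108.82.90.0  path d0:H0→d1:-→d2:-→d3:-→d4:-→d5:-→d6:-→d7:-→d8:-→d9:-→d10:-→d11:-→d12:-→d13:-→d14:-→d15:-→d16:-→d17:-→d18:-→d19:-→d20:-→d21:-→d22:-→d23:-→d24:-→d25:-→d26:-→d27:-→d28:-→d29:H5  best=H5
  add 108.82.90.0/29 -> H4 at depth 29
  add 16.64.0.0/10 -> H2 at depth 10
  ? 16.64.0.2  path d0:H0→d1:-→d2:H5→d3:-→d4:-→d5:-→d6:-→d7:-→d8:-→d9:-→d10:H2  best=H2
  add 108.82.90.0/26 -> H2 at depth 26
  ? 251.137.133.65  path d0:H0→d1:-→d2:-→d3:-→d4:-→d5:-→d6:-→d7:-→d8:H4→d9:-→d10:-→d11:-→d12:-→d13:-→d14:-→d15:-→d16:-→d17:-→d18:-→d19:-→d20:-→d21:-→d22:-→d23:-→d24:-→d25:-→d26:H0  best=H0
  ? 108.82.90.0  path d0:H0→d1:-→d2:-→d3:-→d4:-→d5:-→d6:-→d7:-→d8:-→d9:-→d10:-→d11:-→d12:-→d13:-→d14:-→d15:-→d16:-→d17:-→d18:-→d19:-→d20:-→d21:-→d22:-→d23:-→d24:-→d25:-→d26:H2→d27:-→d28:-→d29:H4  best=H4
  add 16.64.0.0/10 -> H1 at depth 10
  ? 108.82.90.3  path d0:H0→d1:-→d2:-→d3:-→d4:-→d5:-→d6:-→d7:-→d8:-→d9:-→d10:-→d11:-→d12:-→d13:-→d14:-→d15:-→d16:-→d17:-→d18:-→d19:-→d20:-→d21:-→d22:-→d23:-→d24:-→d25:-→d26:H2→d27:-→d28:-→d29:H4  best=H4
  ? 251.7.21.75  path d0:H0→d1:-→d2:-→d3:-→d4:-→d5:-→d6:-→d7:-→d8:H4  best=H4
  ? 16.75.65.66  path d0:H0→d1:-→d2:H5→d3:-→d4:-→d5:-→d6:-→d7:-→d8:-→d9:-→d10:H1  best=H1
  add 0.0.0.0/0 -> H3 at depth 0
  add 108.82.90.0/24 -> H3 at depth 24
  ? 251.137.133.64  path d0:H3→d1:-→d2:-→d3:-→d4:-→d5:-→d6:-→d7:-→d8:H4→d9:-→d10:-→d11:-→d12:-→d13:-→d14:-→d15:-→d16:-→d17:-→d18:-→d19:-→d20:-→d21:-→d22:-→d23:-→d24:-→d25:-→d26:H0  best=H0
  add 251.137.133.94/31 -> H1 at depth 31
  ? 108.82.90.37  path d0:H3→d1:-→d2:-→d3:-→d4:-→d5:-→d6:-→d7:-→d8:-→d9:-→d10:-→d11:-→d12:-→d13:-→d14:-→d15:-→d16:-→d17:-→d18:-→d19:-→d20:-→d21:-→d22:-→d23:-→d24:H3→d25:-→d26:H2  best=H2
  add 251.128.0.0/12 -> H0 at depth 12
  - 251.137.133.94/31 clear@31
  ? 16.64.25.220  path d0:H3→d1:-→d2:H5→d3:-→d4:-→d5:-→d6:-→d7:-→d8:-→d9:-→d10:H1  best=H1
  ? 16.64.2.163  path d0:H3→d1:-→d2:H5→d3:-→d4:-→d5:-→d6:-→d7:-→d8:-→d9:-→d10:H1  best=H1
  add 108.82.88.0/22 -> H3 at depth 22
  ? 108.82.90.0  path d0:H3→d1:-→d2:-→d3:-→d4:-→d5:-→d6:-→d7:-→d8:-→d9:-→d10:-→d11:-→d12:-→d13:-→d14:-→d15:-→d16:-→d17:-→d18:-→d19:-→d20:-→d21:-→d22:H3→d23:-→d24:H3→d25:-→d26:H2→d27:-→d28:-→d29:H4  best=H4
  add 251.137.128.0/20 -> H1 at depth 20
  ? 108.82.90.0  path d0:H3→d1:-→d2:-→d3:-→d4:-→d5:-→d6:-→d7:-→d8:-→d9:-→d10:-→d11:-→d12:-→d13:-→d14:-→d15:-→d16:-→d17:-→d18:-→d19:-→d20:-→d21:-→d22:H3→d23:-→d24:H3→d25:-→d26:H2→d27:-→d28:-→d29:H4  best=H4

== LOOKUPS ==
["H5","H5","H5","H5","H2","H0","H4","H4","H4","H1","H0","H2","H1","H1","H4","H4"]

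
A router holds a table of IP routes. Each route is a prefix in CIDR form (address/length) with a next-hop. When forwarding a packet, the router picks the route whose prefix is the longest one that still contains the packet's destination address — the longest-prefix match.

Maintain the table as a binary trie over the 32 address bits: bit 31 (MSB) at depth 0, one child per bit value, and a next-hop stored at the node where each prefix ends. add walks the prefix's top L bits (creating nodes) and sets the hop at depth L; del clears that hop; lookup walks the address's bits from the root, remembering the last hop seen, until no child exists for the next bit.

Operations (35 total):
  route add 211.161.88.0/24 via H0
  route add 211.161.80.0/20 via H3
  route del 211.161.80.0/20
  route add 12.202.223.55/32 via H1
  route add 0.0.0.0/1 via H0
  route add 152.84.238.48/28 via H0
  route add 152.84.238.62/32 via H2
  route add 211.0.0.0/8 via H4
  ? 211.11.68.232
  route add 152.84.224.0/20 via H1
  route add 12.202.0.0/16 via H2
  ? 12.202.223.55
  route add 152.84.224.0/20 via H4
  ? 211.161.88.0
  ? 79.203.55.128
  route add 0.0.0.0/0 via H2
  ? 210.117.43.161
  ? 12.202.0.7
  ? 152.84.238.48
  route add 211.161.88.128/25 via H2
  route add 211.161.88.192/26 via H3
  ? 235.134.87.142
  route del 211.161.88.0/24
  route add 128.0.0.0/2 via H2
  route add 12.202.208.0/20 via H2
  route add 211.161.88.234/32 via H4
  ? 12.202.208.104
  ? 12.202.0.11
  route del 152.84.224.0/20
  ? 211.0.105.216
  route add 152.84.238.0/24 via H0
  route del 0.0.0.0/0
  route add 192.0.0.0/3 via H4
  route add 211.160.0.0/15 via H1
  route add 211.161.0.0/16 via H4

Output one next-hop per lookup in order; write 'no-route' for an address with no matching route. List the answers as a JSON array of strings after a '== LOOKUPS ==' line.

Process each operation:
  add 211.161.88.0/24 -> H0 at depth 24
  add 211.161.80.0/20 -> H3 at depth 20
  - 211.161.80.0/20 clear@20
  add 12.202.223.55/32 -> H1 at depth 32
  add 0.0.0.0/1 -> H0 at depth 1
  add 152.84.238.48/28 -> H0 at depth 28
  add 152.84.238.62/32 -> H2 at depth 32
  add 211.0.0.0/8 -> H4 at depth 8
  Q 211.11.68.232: descend 11010011 ; hops seen [H4] ; pick H4
  add 152.84.224.0/20 -> H1 at depth 20
  add 12.202.0.0/16 -> H2 at depth 16
  Q 12.202.223.55: descend 00001100110010101101111100110111 ; hops seen [H0,H2,H1] ; pick H1
  add 152.84.224.0/20 -> H4 at depth 20
  Q 211.161.88.0: descend 110100111010000101011000 ; hops seen [H4,H0] ; pick H0
  Q 79.203.55.128: descend 0 ; hops seen [H0] ; pick H0
  add 0.0.0.0/0 -> H2 at depth 0
  Q 210.117.43.161: descend 1101001 ; hops seen [H2] ; pick H2
  Q 12.202.0.7: descend 0000110011001010 ; hops seen [H2,H0,H2] ; pick H2
  Q 152.84.238.48: descend 1001100001010100111011100011 ; hops seen [H2,H4,H0] ; pick H0
  add 211.161.88.128/25 -> H2 at depth 25
  add 211.161.88.192/26 -> H3 at depth 26
  Q 235.134.87.142: descend 11 ; hops seen [H2] ; pick H2
  - 211.161.88.0/24 clear@24
  add 128.0.0.0/2 -> H2 at depth 2
  add 12.202.208.0/20 -> H2 at depth 20
  add 211.161.88.234/32 -> H4 at depth 32
  Q 12.202.208.104: descend 00001100110010101101 ; hops seen [H2,H0,H2,H2] ; pick H2
  Q 12.202.0.11: descend 0000110011001010 ; hops seen [H2,H0,H2] ; pick H2
  - 152.84.224.0/20 clear@20
  Q 211.0.105.216: descend 11010011 ; hops seen [H2,H4] ; pick H4
  add 152.84.238.0/24 -> H0 at depth 24
  - 0.0.0.0/0 clear@0
  add 192.0.0.0/3 -> H4 at depth 3
  add 211.160.0.0/15 -> H1 at depth 15
  add 211.161.0.0/16 -> H4 at depth 16

== LOOKUPS ==
["H4","H1","H0","H0","H2","H2","H0","H2","H2","H2","H4"]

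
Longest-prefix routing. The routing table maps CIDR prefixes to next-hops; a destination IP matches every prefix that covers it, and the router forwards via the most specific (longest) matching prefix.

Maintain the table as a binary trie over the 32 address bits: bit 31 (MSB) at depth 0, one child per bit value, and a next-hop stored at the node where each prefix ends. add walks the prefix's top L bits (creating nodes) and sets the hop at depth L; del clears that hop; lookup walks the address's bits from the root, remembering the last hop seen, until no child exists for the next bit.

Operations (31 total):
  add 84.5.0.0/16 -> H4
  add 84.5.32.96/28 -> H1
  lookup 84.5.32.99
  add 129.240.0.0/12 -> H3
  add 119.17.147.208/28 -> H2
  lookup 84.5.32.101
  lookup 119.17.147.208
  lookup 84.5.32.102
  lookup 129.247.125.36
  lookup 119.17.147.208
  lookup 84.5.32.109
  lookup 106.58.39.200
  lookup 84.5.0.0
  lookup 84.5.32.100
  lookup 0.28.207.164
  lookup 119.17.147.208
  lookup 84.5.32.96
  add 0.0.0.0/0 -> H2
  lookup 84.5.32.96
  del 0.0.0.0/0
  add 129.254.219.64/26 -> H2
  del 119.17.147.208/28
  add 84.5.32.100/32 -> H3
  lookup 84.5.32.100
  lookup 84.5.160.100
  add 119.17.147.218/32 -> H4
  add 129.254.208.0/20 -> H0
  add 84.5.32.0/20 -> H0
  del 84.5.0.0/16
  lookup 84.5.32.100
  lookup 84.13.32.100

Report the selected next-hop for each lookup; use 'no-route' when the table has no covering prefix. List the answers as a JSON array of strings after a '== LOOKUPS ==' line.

Apply in order:
  add 84.5.0.0/16 -> H4 at depth 16
  add 84.5.32.96/28 -> H1 at depth 28
  lookup 84.5.32.99: bits 0101010000000101001000000110 walk d0:-→d1:-→d2:-→d3:-→d4:-→d5:-→d6:-→d7:-→d8:-→d9:-→d10:-→d11:-→d12:-→d13:-→d14:-→d15:-→d16:H4→d17:-→d18:-→d19:-→d20:-→d21:-→d22:-→d23:-→d24:-→d25:-→d26:-→d27:-→d28:H1 -> H1
  add 129.240.0.0/12 -> H3 at depth 12
  add 119.17.147.208/28 -> H2 at depth 28
  lookup 84.5.32.101: bits 0101010000000101001000000110 walk d0:-→d1:-→d2:-→d3:-→d4:-→d5:-→d6:-→d7:-→d8:-→d9:-→d10:-→d11:-→d12:-→d13:-→d14:-→d15:-→d16:H4→d17:-→d18:-→d19:-→d20:-→d21:-→d22:-→d23:-→d24:-→d25:-→d26:-→d27:-→d28:H1 -> H1
  lookup 119.17.147.208: bits 0111011100010001100100111101 walk d0:-→d1:-→d2:-→d3:-→d4:-→d5:-→d6:-→d7:-→d8:-→d9:-→d10:-→d11:-→d12:-→d13:-→d14:-→d15:-→d16:-→d17:-→d18:-→d19:-→d20:-→d21:-→d22:-→d23:-→d24:-→d25:-→d26:-→d27:-→d28:H2 -> H2
  lookup 84.5.32.102: bits 0101010000000101001000000110 walk d0:-→d1:-→d2:-→d3:-→d4:-→d5:-→d6:-→d7:-→d8:-→d9:-→d10:-→d11:-→d12:-→d13:-→d14:-→d15:-→d16:H4→d17:-→d18:-→d19:-→d20:-→d21:-→d22:-→d23:-→d24:-→d25:-→d26:-→d27:-→d28:H1 -> H1
  lookup 129.247.125.36: bits 100000011111 walk d0:-→d1:-→d2:-→d3:-→d4:-→d5:-→d6:-→d7:-→d8:-→d9:-→d10:-→d11:-→d12:H3 -> H3
  lookup 119.17.147.208: bits 0111011100010001100100111101 walk d0:-→d1:-→d2:-→d3:-→d4:-→d5:-→d6:-→d7:-→d8:-→d9:-→d10:-→d11:-→d12:-→d13:-→d14:-→d15:-→d16:-→d17:-→d18:-→d19:-→d20:-→d21:-→d22:-→d23:-→d24:-→d25:-→d26:-→d27:-→d28:H2 -> H2
  lookup 84.5.32.109: bits 0101010000000101001000000110 walk d0:-→d1:-→d2:-→d3:-→d4:-→d5:-→d6:-→d7:-→d8:-→d9:-→d10:-→d11:-→d12:-→d13:-→d14:-→d15:-→d16:H4→d17:-→d18:-→d19:-→d20:-→d21:-→d22:-→d23:-→d24:-→d25:-→d26:-→d27:-→d28:H1 -> H1
  lookup 106.58.39.200: bits 011 walk d0:-→d1:-→d2:-→d3:- -> no-route
  lookup 84.5.0.0: bits 010101000000010100 walk d0:-→d1:-→d2:-→d3:-→d4:-→d5:-→d6:-→d7:-→d8:-→d9:-→d10:-→d11:-→d12:-→d13:-→d14:-→d15:-→d16:H4→d17:-→d18:- -> H4
  lookup 84.5.32.100: bits 0101010000000101001000000110 walk d0:-→d1:-→d2:-→d3:-→d4:-→d5:-→d6:-→d7:-→d8:-→d9:-→d10:-→d11:-→d12:-→d13:-→d14:-→d15:-→d16:H4→d17:-→d18:-→d19:-→d20:-→d21:-→d22:-→d23:-→d24:-→d25:-→d26:-→d27:-→d28:H1 -> H1
  lookup 0.28.207.164: bits 0 walk d0:-→d1:- -> no-route
  lookup 119.17.147.208: bits 0111011100010001100100111101 walk d0:-→d1:-→d2:-→d3:-→d4:-→d5:-→d6:-→d7:-→d8:-→d9:-→d10:-→d11:-→d12:-→d13:-→d14:-→d15:-→d16:-→d17:-→d18:-→d19:-→d20:-→d21:-→d22:-→d23:-→d24:-→d25:-→d26:-→d27:-→d28:H2 -> H2
  lookup 84.5.32.96: bits 0101010000000101001000000110 walk d0:-→d1:-→d2:-→d3:-→d4:-→d5:-→d6:-→d7:-→d8:-→d9:-→d10:-→d11:-→d12:-→d13:-→d14:-→d15:-→d16:H4→d17:-→d18:-→d19:-→d20:-→d21:-→d22:-→d23:-→d24:-→d25:-→d26:-→d27:-→d28:H1 -> H1
  add 0.0.0.0/0 -> H2 at depth 0
  lookup 84.5.32.96: bits 0101010000000101001000000110 walk d0:H2→d1:-→d2:-→d3:-→d4:-→d5:-→d6:-→d7:-→d8:-→d9:-→d10:-→d11:-→d12:-→d13:-→d14:-→d15:-→d16:H4→d17:-→d18:-→d19:-→d20:-→d21:-→d22:-→d23:-→d24:-→d25:-→d26:-→d27:-→d28:H1 -> H1
  del 0.0.0.0/0 (clear depth 0)
  add 129.254.219.64/26 -> H2 at depth 26
  del 119.17.147.208/28 (clear depth 28)
  add 84.5.32.100/32 -> H3 at depth 32
  lookup 84.5.32.100: bits 01010100000001010010000001100100 walk d0:-→d1:-→d2:-→d3:-→d4:-→d5:-→d6:-→d7:-→d8:-→d9:-→d10:-→d11:-→d12:-→d13:-→d14:-→d15:-→d16:H4→d17:-→d18:-→d19:-→d20:-→d21:-→d22:-→d23:-→d24:-→d25:-→d26:-→d27:-→d28:H1→d29:-→d30:-→d31:-→d32:H3 -> H3
  lookup 84.5.160.100: bits 0101010000000101 walk d0:-→d1:-→d2:-→d3:-→d4:-→d5:-→d6:-→d7:-→d8:-→d9:-→d10:-→d11:-→d12:-→d13:-→d14:-→d15:-→d16:H4 -> H4
  add 119.17.147.218/32 -> H4 at depth 32
  add 129.254.208.0/20 -> H0 at depth 20
  add 84.5.32.0/20 -> H0 at depth 20
  del 84.5.0.0/16 (clear depth 16)
  lookup 84.5.32.100: bits 01010100000001010010000001100100 walk d0:-→d1:-→d2:-→d3:-→d4:-→d5:-→d6:-→d7:-→d8:-→d9:-→d10:-→d11:-→d12:-→d13:-→d14:-→d15:-→d16:-→d17:-→d18:-→d19:-→d20:H0→d21:-→d22:-→d23:-→d24:-→d25:-→d26:-→d27:-→d28:H1→d29:-→d30:-→d31:-→d32:H3 -> H3
  lookup 84.13.32.100: bits 010101000000 walk d0:-→d1:-→d2:-→d3:-→d4:-→d5:-→d6:-→d7:-→d8:-→d9:-→d10:-→d11:-→d12:- -> no-route

== LOOKUPS ==
["H1","H1","H2","H1","H3","H2","H1","no-route","H4","H1","no-route","H2","H1","H1","H3","H4","H3","no-route"]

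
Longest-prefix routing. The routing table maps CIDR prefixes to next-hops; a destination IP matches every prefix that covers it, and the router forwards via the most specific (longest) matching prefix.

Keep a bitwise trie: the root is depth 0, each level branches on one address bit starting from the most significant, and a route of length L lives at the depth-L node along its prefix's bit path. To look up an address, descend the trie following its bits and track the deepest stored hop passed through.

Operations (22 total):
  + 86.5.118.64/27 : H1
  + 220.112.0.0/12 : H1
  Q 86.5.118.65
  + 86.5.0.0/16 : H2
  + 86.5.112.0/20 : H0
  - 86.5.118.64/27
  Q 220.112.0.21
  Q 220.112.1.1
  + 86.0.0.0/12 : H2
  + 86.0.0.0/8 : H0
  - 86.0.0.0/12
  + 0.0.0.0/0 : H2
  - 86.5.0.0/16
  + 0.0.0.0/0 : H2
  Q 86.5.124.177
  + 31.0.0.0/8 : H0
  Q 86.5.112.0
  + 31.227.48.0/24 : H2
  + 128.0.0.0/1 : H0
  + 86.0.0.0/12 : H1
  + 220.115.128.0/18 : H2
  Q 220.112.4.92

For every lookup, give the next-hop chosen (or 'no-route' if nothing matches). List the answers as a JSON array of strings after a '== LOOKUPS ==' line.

Process each operation:
  + 86.5.118.64/27 (H1) depth=27
  + 220.112.0.0/12 (H1) depth=12
  ? 86.5.118.65  path d0:-→d1:-→d2:-→d3:-→d4:-→d5:-→d6:-→d7:-→d8:-→d9:-→d10:-→d11:-→d12:-→d13:-→d14:-→d15:-→d16:-→d17:-→d18:-→d19:-→d20:-→d21:-→d22:-→d23:-→d24:-→d25:-→d26:-→d27:H1  best=H1
  + 86.5.0.0/16 (H2) depth=16
  + 86.5.112.0/20 (H0) depth=20
  - 86.5.118.64/27 clear@27
  ? 220.112.0.21  path d0:-→d1:-→d2:-→d3:-→d4:-→d5:-→d6:-→d7:-→d8:-→d9:-→d10:-→d11:-→d12:H1  best=H1
  ? 220.112.1.1  path d0:-→d1:-→d2:-→d3:-→d4:-→d5:-→d6:-→d7:-→d8:-→d9:-→d10:-→d11:-→d12:H1  best=H1
  + 86.0.0.0/12 (H2) depth=12
  + 86.0.0.0/8 (H0) depth=8
  - 86.0.0.0/12 clear@12
  + 0.0.0.0/0 (H2) depth=0
  - 86.5.0.0/16 clear@16
  + 0.0.0.0/0 (H2) depth=0
  ? 86.5.124.177  path d0:H2→d1:-→d2:-→d3:-→d4:-→d5:-→d6:-→d7:-→d8:H0→d9:-→d10:-→d11:-→d12:-→d13:-→d14:-→d15:-→d16:-→d17:-→d18:-→d19:-→d20:H0  best=H0
  + 31.0.0.0/8 (H0) depth=8
  ? 86.5.112.0  path d0:H2→d1:-→d2:-→d3:-→d4:-→d5:-→d6:-→d7:-→d8:H0→d9:-→d10:-→d11:-→d12:-→d13:-→d14:-→d15:-→d16:-→d17:-→d18:-→d19:-→d20:H0→d21:-  best=H0
  + 31.227.48.0/24 (H2) depth=24
  + 128.0.0.0/1 (H0) depth=1
  + 86.0.0.0/12 (H1) depth=12
  + 220.115.128.0/18 (H2) depth=18
  ? 220.112.4.92  path d0:H2→d1:H0→d2:-→d3:-→d4:-→d5:-→d6:-→d7:-→d8:-→d9:-→d10:-→d11:-→d12:H1→d13:-→d14:-  best=H1

== LOOKUPS ==
["H1","H1","H1","H0","H0","H1"]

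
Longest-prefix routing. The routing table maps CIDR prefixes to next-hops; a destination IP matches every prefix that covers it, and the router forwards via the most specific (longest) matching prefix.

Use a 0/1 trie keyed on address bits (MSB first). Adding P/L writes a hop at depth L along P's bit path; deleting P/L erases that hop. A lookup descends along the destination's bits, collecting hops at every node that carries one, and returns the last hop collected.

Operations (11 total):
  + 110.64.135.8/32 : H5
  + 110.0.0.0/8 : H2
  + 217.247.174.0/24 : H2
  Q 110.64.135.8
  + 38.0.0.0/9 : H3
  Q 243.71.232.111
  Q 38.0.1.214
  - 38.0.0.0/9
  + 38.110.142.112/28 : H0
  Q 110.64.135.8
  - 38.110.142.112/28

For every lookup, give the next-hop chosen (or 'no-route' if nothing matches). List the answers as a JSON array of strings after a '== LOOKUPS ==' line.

Process each operation:
  add 110.64.135.8/32 -> H5 at depth 32
  add 110.0.0.0/8 -> H2 at depth 8
  add 217.247.174.0/24 -> H2 at depth 24
  lookup 110.64.135.8: bits 01101110010000001000011100001000 walk d0:-→d1:-→d2:-→d3:-→d4:-→d5:-→d6:-→d7:-→d8:H2→d9:-→d10:-→d11:-→d12:-→d13:-→d14:-→d15:-→d16:-→d17:-→d18:-→d19:-→d20:-→d21:-→d22:-→d23:-→d24:-→d25:-→d26:-→d27:-→d28:-→d29:-→d30:-→d31:-→d32:H5 -> H5
  add 38.0.0.0/9 -> H3 at depth 9
  lookup 243.71.232.111: bits 11 walk d0:-→d1:-→d2:- -> no-route
  lookup 38.0.1.214: bits 001001100 walk d0:-→d1:-→d2:-→d3:-→d4:-→d5:-→d6:-→d7:-→d8:-→d9:H3 -> H3
  del 38.0.0.0/9 (clear depth 9)
  add 38.110.142.112/28 -> H0 at depth 28
  lookup 110.64.135.8: bits 01101110010000001000011100001000 walk d0:-→d1:-→d2:-→d3:-→d4:-→d5:-→d6:-→d7:-→d8:H2→d9:-→d10:-→d11:-→d12:-→d13:-→d14:-→d15:-→d16:-→d17:-→d18:-→d19:-→d20:-→d21:-→d22:-→d23:-→d24:-→d25:-→d26:-→d27:-→d28:-→d29:-→d30:-→d31:-→d32:H5 -> H5
  del 38.110.142.112/28 (clear depth 28)

== LOOKUPS ==
["H5","no-route","H3","H5"]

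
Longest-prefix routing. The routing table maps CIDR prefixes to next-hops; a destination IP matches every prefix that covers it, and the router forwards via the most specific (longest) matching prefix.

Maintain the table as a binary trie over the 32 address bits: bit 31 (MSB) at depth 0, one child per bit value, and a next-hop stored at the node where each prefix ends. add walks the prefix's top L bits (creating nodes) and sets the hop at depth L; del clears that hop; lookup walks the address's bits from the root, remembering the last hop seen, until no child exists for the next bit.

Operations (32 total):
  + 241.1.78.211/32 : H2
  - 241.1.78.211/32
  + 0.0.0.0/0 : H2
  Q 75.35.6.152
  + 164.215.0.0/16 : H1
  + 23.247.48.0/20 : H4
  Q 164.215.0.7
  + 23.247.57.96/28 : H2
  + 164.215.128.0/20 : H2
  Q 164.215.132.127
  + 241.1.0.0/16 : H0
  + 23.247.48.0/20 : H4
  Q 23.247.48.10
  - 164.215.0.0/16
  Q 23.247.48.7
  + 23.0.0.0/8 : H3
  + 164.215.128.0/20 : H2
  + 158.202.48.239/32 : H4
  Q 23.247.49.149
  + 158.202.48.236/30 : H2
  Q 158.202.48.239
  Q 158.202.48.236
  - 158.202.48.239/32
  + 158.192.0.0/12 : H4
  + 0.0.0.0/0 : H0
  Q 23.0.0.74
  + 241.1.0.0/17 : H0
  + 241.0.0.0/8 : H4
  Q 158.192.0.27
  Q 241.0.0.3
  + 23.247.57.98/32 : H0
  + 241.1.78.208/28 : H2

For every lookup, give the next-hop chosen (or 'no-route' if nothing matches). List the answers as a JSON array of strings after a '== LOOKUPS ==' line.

Process each operation:
  add 241.1.78.211/32 -> H2 at depth 32
  - 241.1.78.211/32 clear@32
  add 0.0.0.0/0 -> H2 at depth 0
  ? 75.35.6.152  path d0:H2  best=H2
  add 164.215.0.0/16 -> H1 at depth 16
  add 23.247.48.0/20 -> H4 at depth 20
  ? 164.215.0.7  path d0:H2→d1:-→d2:-→d3:-→d4:-→d5:-→d6:-→d7:-→d8:-→d9:-→d10:-→d11:-→d12:-→d13:-→d14:-→d15:-→d16:H1  best=H1
  add 23.247.57.96/28 -> H2 at depth 28
  add 164.215.128.0/20 -> H2 at depth 20
  ? 164.215.132.127  path d0:H2→d1:-→d2:-→d3:-→d4:-→d5:-→d6:-→d7:-→d8:-→d9:-→d10:-→d11:-→d12:-→d13:-→d14:-→d15:-→d16:H1→d17:-→d18:-→d19:-→d20:H2  best=H2
  add 241.1.0.0/16 -> H0 at depth 16
  add 23.247.48.0/20 -> H4 at depth 20
  ? 23.247.48.10  path d0:H2→d1:-→d2:-→d3:-→d4:-→d5:-→d6:-→d7:-→d8:-→d9:-→d10:-→d11:-→d12:-→d13:-→d14:-→d15:-→d16:-→d17:-→d18:-→d19:-→d20:H4  best=H4
  - 164.215.0.0/16 clear@16
  ? 23.247.48.7  path d0:H2→d1:-→d2:-→d3:-→d4:-→d5:-→d6:-→d7:-→d8:-→d9:-→d10:-→d11:-→d12:-→d13:-→d14:-→d15:-→d16:-→d17:-→d18:-→d19:-→d20:H4  best=H4
  add 23.0.0.0/8 -> H3 at depth 8
  add 164.215.128.0/20 -> H2 at depth 20
  add 158.202.48.239/32 -> H4 at depth 32
  ? 23.247.49.149  path d0:H2→d1:-→d2:-→d3:-→d4:-→d5:-→d6:-→d7:-→d8:H3→d9:-→d10:-→d11:-→d12:-→d13:-→d14:-→d15:-→d16:-→d17:-→d18:-→d19:-→d20:H4  best=H4
  add 158.202.48.236/30 -> H2 at depth 30
  ? 158.202.48.239  path d0:H2→d1:-→d2:-→d3:-→d4:-→d5:-→d6:-→d7:-→d8:-→d9:-→d10:-→d11:-→d12:-→d13:-→d14:-→d15:-→d16:-→d17:-→d18:-→d19:-→d20:-→d21:-→d22:-→d23:-→d24:-→d25:-→d26:-→d27:-→d28:-→d29:-→d30:H2→d31:-→d32:H4  best=H4
  ? 158.202.48.236  path d0:H2→d1:-→d2:-→d3:-→d4:-→d5:-→d6:-→d7:-→d8:-→d9:-→d10:-→d11:-→d12:-→d13:-→d14:-→d15:-→d16:-→d17:-→d18:-→d19:-→d20:-→d21:-→d22:-→d23:-→d24:-→d25:-→d26:-→d27:-→d28:-→d29:-→d30:H2  best=H2
  - 158.202.48.239/32 clear@32
  add 158.192.0.0/12 -> H4 at depth 12
  add 0.0.0.0/0 -> H0 at depth 0
  ? 23.0.0.74  path d0:H0→d1:-→d2:-→d3:-→d4:-→d5:-→d6:-→d7:-→d8:H3  best=H3
  add 241.1.0.0/17 -> H0 at depth 17
  add 241.0.0.0/8 -> H4 at depth 8
  ? 158.192.0.27  path d0:H0→d1:-→d2:-→d3:-→d4:-→d5:-→d6:-→d7:-→d8:-→d9:-→d10:-→d11:-→d12:H4  best=H4
  ? 241.0.0.3  path d0:H0→d1:-→d2:-→d3:-→d4:-→d5:-→d6:-→d7:-→d8:H4→d9:-→d10:-→d11:-→d12:-→d13:-→d14:-→d15:-  best=H4
  add 23.247.57.98/32 -> H0 at depth 32
  add 241.1.78.208/28 -> H2 at depth 28

== LOOKUPS ==
["H2","H1","H2","H4","H4","H4","H4","H2","H3","H4","H4"]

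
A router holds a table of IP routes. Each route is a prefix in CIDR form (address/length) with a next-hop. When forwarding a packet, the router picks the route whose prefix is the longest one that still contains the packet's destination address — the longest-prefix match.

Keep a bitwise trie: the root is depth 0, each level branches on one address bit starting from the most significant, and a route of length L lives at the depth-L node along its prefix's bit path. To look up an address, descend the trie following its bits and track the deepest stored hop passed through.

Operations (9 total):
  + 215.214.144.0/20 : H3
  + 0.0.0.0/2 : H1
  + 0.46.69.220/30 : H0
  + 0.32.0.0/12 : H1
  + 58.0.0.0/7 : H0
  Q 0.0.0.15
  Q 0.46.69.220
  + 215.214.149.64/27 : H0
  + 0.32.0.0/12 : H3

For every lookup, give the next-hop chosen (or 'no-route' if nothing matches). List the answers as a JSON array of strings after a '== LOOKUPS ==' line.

Process each operation:
  add 215.214.144.0/20 -> H3 at depth 20
  add 0.0.0.0/2 -> H1 at depth 2
  add 0.46.69.220/30 -> H0 at depth 30
  add 0.32.0.0/12 -> H1 at depth 12
  add 58.0.0.0/7 -> H0 at depth 7
  Q 0.0.0.15: descend 0000000000 ; hops seen [H1] ; pick H1
  Q 0.46.69.220: descend 000000000010111001000101110111 ; hops seen [H1,H1,H0] ; pick H0
  add 215.214.149.64/27 -> H0 at depth 27
  add 0.32.0.0/12 -> H3 at depth 12

== LOOKUPS ==
["H1","H0"]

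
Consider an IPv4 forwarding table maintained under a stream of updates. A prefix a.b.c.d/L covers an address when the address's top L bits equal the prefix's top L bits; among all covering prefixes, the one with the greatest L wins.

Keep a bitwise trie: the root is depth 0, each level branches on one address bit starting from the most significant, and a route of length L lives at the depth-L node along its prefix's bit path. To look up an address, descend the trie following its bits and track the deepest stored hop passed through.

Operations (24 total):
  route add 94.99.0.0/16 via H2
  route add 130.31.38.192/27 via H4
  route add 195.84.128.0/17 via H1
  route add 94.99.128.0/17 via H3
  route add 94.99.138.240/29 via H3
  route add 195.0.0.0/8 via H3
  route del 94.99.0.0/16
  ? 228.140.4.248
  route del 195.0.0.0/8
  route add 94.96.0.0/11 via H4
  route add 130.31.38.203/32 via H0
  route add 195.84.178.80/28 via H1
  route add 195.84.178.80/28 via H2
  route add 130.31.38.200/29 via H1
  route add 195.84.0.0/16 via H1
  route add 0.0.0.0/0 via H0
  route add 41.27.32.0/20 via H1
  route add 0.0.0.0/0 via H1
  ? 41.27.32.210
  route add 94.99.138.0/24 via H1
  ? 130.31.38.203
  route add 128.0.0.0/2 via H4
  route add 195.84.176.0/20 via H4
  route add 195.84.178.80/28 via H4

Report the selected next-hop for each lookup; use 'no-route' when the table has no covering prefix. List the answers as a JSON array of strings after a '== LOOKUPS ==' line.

Apply in order:
  + 94.99.0.0/16 (H2) depth=16
  + 130.31.38.192/27 (H4) depth=27
  + 195.84.128.0/17 (H1) depth=17
  + 94.99.128.0/17 (H3) depth=17
  + 94.99.138.240/29 (H3) depth=29
  + 195.0.0.0/8 (H3) depth=8
  - 94.99.0.0/16 clear@16
  Q 228.140.4.248: descend 11 ; hops seen [∅] ; pick no-route
  - 195.0.0.0/8 clear@8
  + 94.96.0.0/11 (H4) depth=11
  + 130.31.38.203/32 (H0) depth=32
  + 195.84.178.80/28 (H1) depth=28
  + 195.84.178.80/28 (H2) depth=28
  + 130.31.38.200/29 (H1) depth=29
  + 195.84.0.0/16 (H1) depth=16
  + 0.0.0.0/0 (H0) depth=0
  + 41.27.32.0/20 (H1) depth=20
  + 0.0.0.0/0 (H1) depth=0
  Q 41.27.32.210: descend 00101001000110110010 ; hops seen [H1,H1] ; pick H1
  + 94.99.138.0/24 (H1) depth=24
  Q 130.31.38.203: descend 10000010000111110010011011001011 ; hops seen [H1,H4,H1,H0] ; pick H0
  + 128.0.0.0/2 (H4) depth=2
  + 195.84.176.0/20 (H4) depth=20
  + 195.84.178.80/28 (H4) depth=28

== LOOKUPS ==
["no-route","H1","H0"]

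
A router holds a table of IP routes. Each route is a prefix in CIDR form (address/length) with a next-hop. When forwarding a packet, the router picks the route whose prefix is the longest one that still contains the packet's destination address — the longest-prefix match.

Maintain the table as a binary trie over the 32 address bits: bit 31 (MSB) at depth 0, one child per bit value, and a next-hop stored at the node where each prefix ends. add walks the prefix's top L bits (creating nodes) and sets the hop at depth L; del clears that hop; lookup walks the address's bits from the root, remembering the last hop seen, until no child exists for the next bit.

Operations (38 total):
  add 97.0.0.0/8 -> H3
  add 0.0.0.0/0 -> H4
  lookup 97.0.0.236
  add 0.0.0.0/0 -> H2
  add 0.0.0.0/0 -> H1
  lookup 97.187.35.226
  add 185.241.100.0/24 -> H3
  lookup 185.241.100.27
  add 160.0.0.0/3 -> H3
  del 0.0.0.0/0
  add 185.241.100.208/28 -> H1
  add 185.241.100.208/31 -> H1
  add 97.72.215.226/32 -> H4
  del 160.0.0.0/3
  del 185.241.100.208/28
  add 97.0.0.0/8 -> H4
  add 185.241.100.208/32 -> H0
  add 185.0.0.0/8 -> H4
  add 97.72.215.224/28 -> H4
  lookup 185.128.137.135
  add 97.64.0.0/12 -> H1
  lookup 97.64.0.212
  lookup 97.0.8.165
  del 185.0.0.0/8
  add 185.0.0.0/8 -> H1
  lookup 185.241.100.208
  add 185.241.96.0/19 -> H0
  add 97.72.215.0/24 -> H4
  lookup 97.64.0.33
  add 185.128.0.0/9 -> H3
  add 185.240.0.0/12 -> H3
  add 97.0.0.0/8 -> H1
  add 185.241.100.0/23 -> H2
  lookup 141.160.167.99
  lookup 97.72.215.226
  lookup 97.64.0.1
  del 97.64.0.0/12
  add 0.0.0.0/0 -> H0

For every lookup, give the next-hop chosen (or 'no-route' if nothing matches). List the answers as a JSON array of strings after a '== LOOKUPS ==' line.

Trace:
  + 97.0.0.0/8 (H3) depth=8
  + 0.0.0.0/0 (H4) depth=0
  lookup 97.0.0.236: bits 01100001 walk d0:H4→d1:-→d2:-→d3:-→d4:-→d5:-→d6:-→d7:-→d8:H3 -> H3
  + 0.0.0.0/0 (H2) depth=0
  + 0.0.0.0/0 (H1) depth=0
  lookup 97.187.35.226: bits 01100001 walk d0:H1→d1:-→d2:-→d3:-→d4:-→d5:-→d6:-→d7:-→d8:H3 -> H3
  + 185.241.100.0/24 (H3) depth=24
  lookup 185.241.100.27: bits 101110011111000101100100 walk d0:H1→d1:-→d2:-→d3:-→d4:-→d5:-→d6:-→d7:-→d8:-→d9:-→d10:-→d11:-→d12:-→d13:-→d14:-→d15:-→d16:-→d17:-→d18:-→d19:-→d20:-→d21:-→d22:-→d23:-→d24:H3 -> H3
  + 160.0.0.0/3 (H3) depth=3
  del 0.0.0.0/0 (clear depth 0)
  + 185.241.100.208/28 (H1) depth=28
  + 185.241.100.208/31 (H1) depth=31
  + 97.72.215.226/32 (H4) depth=32
  del 160.0.0.0/3 (clear depth 3)
  del 185.241.100.208/28 (clear depth 28)
  + 97.0.0.0/8 (H4) depth=8
  + 185.241.100.208/32 (H0) depth=32
  + 185.0.0.0/8 (H4) depth=8
  + 97.72.215.224/28 (H4) depth=28
  lookup 185.128.137.135: bits 101110011 walk d0:-→d1:-→d2:-→d3:-→d4:-→d5:-→d6:-→d7:-→d8:H4→d9:- -> H4
  + 97.64.0.0/12 (H1) depth=12
  lookup 97.64.0.212: bits 011000010100 walk d0:-→d1:-→d2:-→d3:-→d4:-→d5:-→d6:-→d7:-→d8:H4→d9:-→d10:-→d11:-→d12:H1 -> H1
  lookup 97.0.8.165: bits 011000010 walk d0:-→d1:-→d2:-→d3:-→d4:-→d5:-→d6:-→d7:-→d8:H4→d9:- -> H4
  del 185.0.0.0/8 (clear depth 8)
  + 185.0.0.0/8 (H1) depth=8
  lookup 185.241.100.208: bits 10111001111100010110010011010000 walk d0:-→d1:-→d2:-→d3:-→d4:-→d5:-→d6:-→d7:-→d8:H1→d9:-→d10:-→d11:-→d12:-→d13:-→d14:-→d15:-→d16:-→d17:-→d18:-→d19:-→d20:-→d21:-→d22:-→d23:-→d24:H3→d25:-→d26:-→d27:-→d28:-→d29:-→d30:-→d31:H1→d32:H0 -> H0
  + 185.241.96.0/19 (H0) depth=19
  + 97.72.215.0/24 (H4) depth=24
  lookup 97.64.0.33: bits 011000010100 walk d0:-→d1:-→d2:-→d3:-→d4:-→d5:-→d6:-→d7:-→d8:H4→d9:-→d10:-→d11:-→d12:H1 -> H1
  + 185.128.0.0/9 (H3) depth=9
  + 185.240.0.0/12 (H3) depth=12
  + 97.0.0.0/8 (H1) depth=8
  + 185.241.100.0/23 (H2) depth=23
  lookup 141.160.167.99: bits 10 walk d0:-→d1:-→d2:- -> no-route
  lookup 97.72.215.226: bits 01100001010010001101011111100010 walk d0:-→d1:-→d2:-→d3:-→d4:-→d5:-→d6:-→d7:-→d8:H1→d9:-→d10:-→d11:-→d12:H1→d13:-→d14:-→d15:-→d16:-→d17:-→d18:-→d19:-→d20:-→d21:-→d22:-→d23:-→d24:H4→d25:-→d26:-→d27:-→d28:H4→d29:-→d30:-→d31:-→d32:H4 -> H4
  lookup 97.64.0.1: bits 011000010100 walk d0:-→d1:-→d2:-→d3:-→d4:-→d5:-→d6:-→d7:-→d8:H1→d9:-→d10:-→d11:-→d12:H1 -> H1
  del 97.64.0.0/12 (clear depth 12)
  + 0.0.0.0/0 (H0) depth=0

== LOOKUPS ==
["H3","H3","H3","H4","H1","H4","H0","H1","no-route","H4","H1"]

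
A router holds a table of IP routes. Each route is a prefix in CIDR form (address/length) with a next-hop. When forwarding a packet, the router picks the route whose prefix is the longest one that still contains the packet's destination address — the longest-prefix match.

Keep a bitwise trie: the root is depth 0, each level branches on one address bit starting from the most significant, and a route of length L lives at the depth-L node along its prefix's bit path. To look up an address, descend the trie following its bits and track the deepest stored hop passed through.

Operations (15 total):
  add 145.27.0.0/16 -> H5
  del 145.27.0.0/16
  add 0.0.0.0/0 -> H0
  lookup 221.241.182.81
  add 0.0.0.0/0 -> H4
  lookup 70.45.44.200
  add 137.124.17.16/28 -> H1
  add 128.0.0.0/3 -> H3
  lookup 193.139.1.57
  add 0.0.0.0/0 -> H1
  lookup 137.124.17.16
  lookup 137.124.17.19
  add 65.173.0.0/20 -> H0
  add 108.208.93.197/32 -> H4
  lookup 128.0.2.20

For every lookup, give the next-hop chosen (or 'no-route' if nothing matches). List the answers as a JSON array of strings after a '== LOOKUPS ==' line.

Apply in order:
  + 145.27.0.0/16 (H5) depth=16
  - 145.27.0.0/16 clear@16
  + 0.0.0.0/0 (H0) depth=0
  Q 221.241.182.81: descend 1 ; hops seen [H0] ; pick H0
  + 0.0.0.0/0 (H4) depth=0
  Q 70.45.44.200: descend ε ; hops seen [H4] ; pick H4
  + 137.124.17.16/28 (H1) depth=28
  + 128.0.0.0/3 (H3) depth=3
  Q 193.139.1.57: descend 1 ; hops seen [H4] ; pick H4
  + 0.0.0.0/0 (H1) depth=0
  Q 137.124.17.16: descend 1000100101111100000100010001 ; hops seen [H1,H3,H1] ; pick H1
  Q 137.124.17.19: descend 1000100101111100000100010001 ; hops seen [H1,H3,H1] ; pick H1
  + 65.173.0.0/20 (H0) depth=20
  + 108.208.93.197/32 (H4) depth=32
  Q 128.0.2.20: descend 1000 ; hops seen [H1,H3] ; pick H3

== LOOKUPS ==
["H0","H4","H4","H1","H1","H3"]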